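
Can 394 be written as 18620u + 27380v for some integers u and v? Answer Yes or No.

By Bézout, 18620u + 27380v = 394 has integer solutions iff gcd(18620, 27380) | 394.
Euclid: 27380 = 1·18620 + 8760; 18620 = 2·8760 + 1100; 8760 = 7·1100 + 1060; 1100 = 1·1060 + 40; 1060 = 26·40 + 20; 40 = 2·20 + 0. gcd = 20; 394 mod 20 = 14. No.

No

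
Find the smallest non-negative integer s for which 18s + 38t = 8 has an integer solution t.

11

gcd(18, 38) = 2 (Euclid: 38 = 2·18 + 2; 18 = 9·2 + 0), and 2 | 8.
Extended Euclid: 18·(-2) + 38·(1) = 2. Scale by 4: s₀ = -8.
General solution s = s₀ + 19k; reducing mod 19 gives s = 11 (and t = -5).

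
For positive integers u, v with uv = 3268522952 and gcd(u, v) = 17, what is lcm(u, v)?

For any two positive integers, gcd × lcm equals their product. Hence lcm = 3268522952 / 17 = 192266056.

192266056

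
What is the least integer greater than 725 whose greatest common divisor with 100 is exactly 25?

gcd(m, 100) = 25 forces 25 | m; write m = 25s. Then gcd(25s, 25·4) = 25·gcd(s, 4), so need gcd(s, 4) = 1.
25s > 725 gives s ≥ 30. The least s ≥ 30 coprime to 4 is 31, so m = 25·31 = 775.

775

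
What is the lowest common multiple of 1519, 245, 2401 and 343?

372155

1519 = 7² · 31; 245 = 5 · 7²; 2401 = 7⁴; 343 = 7³
lcm takes max exponent of each prime: 5 · 7⁴ · 31 = 372155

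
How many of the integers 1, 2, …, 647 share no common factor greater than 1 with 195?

319

195 = 3·5·13. Inclusion–exclusion on these primes:
647 − ⌊647/3⌋ − ⌊647/5⌋ − ⌊647/13⌋ + ⌊647/15⌋ + ⌊647/39⌋ + ⌊647/65⌋ − ⌊647/195⌋ = 319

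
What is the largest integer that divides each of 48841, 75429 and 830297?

289

48841 = 13² · 17²; 75429 = 3² · 17² · 29; 830297 = 13² · 17³
gcd takes min exponent of each prime: 17² = 289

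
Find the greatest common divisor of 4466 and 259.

Euclid: 4466 = 17·259 + 63; 259 = 4·63 + 7; 63 = 9·7 + 0. Last nonzero remainder: 7.

7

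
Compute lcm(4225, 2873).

71825

gcd first: 4225 = 1·2873 + 1352; 2873 = 2·1352 + 169; 1352 = 8·169 + 0 → gcd = 169
lcm = 4225·2873/gcd = 12138425/169 = 71825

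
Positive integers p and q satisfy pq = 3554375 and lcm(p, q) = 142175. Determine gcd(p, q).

From gcd × lcm = pq: gcd = 3554375 / 142175 = 25.

25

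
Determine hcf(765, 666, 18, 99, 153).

765 = 3² · 5 · 17; 666 = 2 · 3² · 37; 18 = 2 · 3²; 99 = 3² · 11; 153 = 3² · 17
gcd takes min exponent of each prime: 3² = 9

9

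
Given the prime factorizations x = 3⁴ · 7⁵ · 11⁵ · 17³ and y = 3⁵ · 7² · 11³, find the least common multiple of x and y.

max exponent per prime: 3⁵ · 7⁵ · 11⁵ · 17³ = 3231518626891863

3231518626891863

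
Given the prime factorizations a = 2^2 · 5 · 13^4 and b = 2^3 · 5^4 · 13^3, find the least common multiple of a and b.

max exponent per prime: 2^3 · 5^4 · 13^4 = 142805000

142805000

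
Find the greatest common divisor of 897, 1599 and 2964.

gcd(897, 1599): 1599 = 1·897 + 702; 897 = 1·702 + 195; 702 = 3·195 + 117; 195 = 1·117 + 78; 117 = 1·78 + 39; 78 = 2·39 + 0 → 39
gcd(39, 2964): 2964 = 76·39 + 0 → 39

39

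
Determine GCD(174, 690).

174 = 2 · 3 · 29
690 = 2 · 3 · 5 · 23
Common: 2 · 3 = 6

6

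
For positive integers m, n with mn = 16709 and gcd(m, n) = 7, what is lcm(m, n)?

2387

Since gcd(m,n)·lcm(m,n) = mn, lcm = 16709/7 = 2387.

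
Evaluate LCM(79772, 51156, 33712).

3581124624

lcm(79772, 51156) = 79772·51156/gcd = 4080816432/196 = 20820492
lcm(20820492, 33712) = 20820492·33712/gcd = 701900426304/196 = 3581124624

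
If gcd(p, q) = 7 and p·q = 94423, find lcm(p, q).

13489

gcd·lcm = product, so lcm = 94423/7 = 13489.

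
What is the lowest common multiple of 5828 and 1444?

2103908

gcd first: 5828 = 4·1444 + 52; 1444 = 27·52 + 40; 52 = 1·40 + 12; 40 = 3·12 + 4; 12 = 3·4 + 0 → gcd = 4
lcm = 5828·1444/gcd = 8415632/4 = 2103908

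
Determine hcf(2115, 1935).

Euclid: 2115 = 1·1935 + 180; 1935 = 10·180 + 135; 180 = 1·135 + 45; 135 = 3·45 + 0. Last nonzero remainder: 45.

45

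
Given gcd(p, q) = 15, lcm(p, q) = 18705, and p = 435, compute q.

Using pq = gcd(p,q)·lcm(p,q) = 15·18705 = 280575, we get q = 280575/435 = 645.

645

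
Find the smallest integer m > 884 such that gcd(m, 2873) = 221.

Multiples of 221 above 884: 221·5, 221·6, … . Need the cofactor coprime to 2873/221 = 13.
Checking s = 5, 6, … the first with gcd(s, 13) = 1 is s = 5, giving 1105.

1105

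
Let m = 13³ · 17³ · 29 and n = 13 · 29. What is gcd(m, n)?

min exponent per shared prime: 13 · 29 = 377

377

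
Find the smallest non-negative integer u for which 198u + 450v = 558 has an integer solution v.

21

Reduce mod 450: 198u ≡ 558 (mod 450). With g = gcd(198, 450) = 18 dividing 558, divide through: 11u ≡ 31 (mod 25).
Since gcd(11, 25) = 1, u ≡ 31·(11)⁻¹ ≡ 21 (mod 25). Smallest non-negative: 21.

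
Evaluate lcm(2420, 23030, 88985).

99187308220

lcm(2420, 23030) = 2420·23030/gcd = 55732600/10 = 5573260
lcm(5573260, 88985) = 5573260·88985/gcd = 495936541100/5 = 99187308220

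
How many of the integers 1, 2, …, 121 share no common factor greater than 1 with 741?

Prime factors of 741: 3, 13, 19. Count integers ≤ 121 divisible by none of them.
By inclusion–exclusion: 121 − ⌊121/3⌋ − ⌊121/13⌋ − ⌊121/19⌋ + ⌊121/39⌋ + ⌊121/57⌋ + ⌊121/247⌋ − ⌊121/741⌋ = 71.

71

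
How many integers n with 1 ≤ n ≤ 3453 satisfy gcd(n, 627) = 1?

627 = 3·11·19. Inclusion–exclusion on these primes:
3453 − ⌊3453/3⌋ − ⌊3453/11⌋ − ⌊3453/19⌋ + ⌊3453/33⌋ + ⌊3453/57⌋ + ⌊3453/209⌋ − ⌊3453/627⌋ = 1983

1983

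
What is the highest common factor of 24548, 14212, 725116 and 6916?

76

gcd(24548, 14212): 24548 = 1·14212 + 10336; 14212 = 1·10336 + 3876; 10336 = 2·3876 + 2584; 3876 = 1·2584 + 1292; 2584 = 2·1292 + 0 → 1292
gcd(1292, 725116): 725116 = 561·1292 + 304; 1292 = 4·304 + 76; 304 = 4·76 + 0 → 76
gcd(76, 6916): 6916 = 91·76 + 0 → 76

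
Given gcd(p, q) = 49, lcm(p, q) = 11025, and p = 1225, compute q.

441

p·q = gcd·lcm = 49·11025 = 540225, so q = 540225/1225 = 441.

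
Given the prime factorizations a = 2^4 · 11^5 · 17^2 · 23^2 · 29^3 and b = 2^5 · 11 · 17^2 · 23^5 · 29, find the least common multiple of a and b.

max exponent per prime: 2^5 · 11^5 · 17^2 · 23^5 · 29^3 = 233799953609032561696

233799953609032561696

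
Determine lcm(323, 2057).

323 = 17 · 19; 2057 = 11² · 17
max exponents: 11² · 17 · 19 = 39083

39083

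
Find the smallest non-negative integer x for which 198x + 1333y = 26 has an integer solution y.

431

Reduce mod 1333: 198x ≡ 26 (mod 1333). With g = gcd(198, 1333) = 1 dividing 26, divide through: 198x ≡ 26 (mod 1333).
Since gcd(198, 1333) = 1, x ≡ 26·(198)⁻¹ ≡ 431 (mod 1333). Smallest non-negative: 431.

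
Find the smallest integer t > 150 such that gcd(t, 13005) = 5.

155

13005 = 5·2601. Any t with gcd(t, 13005) = 5 is a multiple of 5, say 5s, with s coprime to 2601.
Need s > 150/5, so s ≥ 31. First s ≥ 31 with gcd(s, 2601) = 1 is s = 31. Thus t = 5·31 = 155.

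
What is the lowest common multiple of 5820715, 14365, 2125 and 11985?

5820715 = 5 · 17 · 31 · 47²; 14365 = 5 · 13² · 17; 2125 = 5³ · 17; 11985 = 3 · 5 · 17 · 47
lcm takes max exponent of each prime: 3 · 5³ · 13² · 17 · 31 · 47² = 73777562625

73777562625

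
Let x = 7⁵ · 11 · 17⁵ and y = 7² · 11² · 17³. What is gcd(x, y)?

min exponent per shared prime: 7² · 11 · 17³ = 2648107

2648107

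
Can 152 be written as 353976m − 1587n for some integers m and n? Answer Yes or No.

By Bézout, 353976m − 1587n = 152 has integer solutions iff gcd(353976, 1587) | 152.
Euclid: 353976 = 223·1587 + 75; 1587 = 21·75 + 12; 75 = 6·12 + 3; 12 = 4·3 + 0. gcd = 3; 152 mod 3 = 2. No.

No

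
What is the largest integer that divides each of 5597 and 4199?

1

5597 = 29 · 193
4199 = 13 · 17 · 19
Common: 1 = 1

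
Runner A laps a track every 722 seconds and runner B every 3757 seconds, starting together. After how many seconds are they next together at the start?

gcd first: 3757 = 5·722 + 147; 722 = 4·147 + 134; 147 = 1·134 + 13; 134 = 10·13 + 4; 13 = 3·4 + 1; 4 = 4·1 + 0 → gcd = 1
lcm = 722·3757/gcd = 2712554/1 = 2712554

2712554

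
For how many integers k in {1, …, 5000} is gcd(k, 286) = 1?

2098

286 = 2·11·13. Inclusion–exclusion on these primes:
5000 − ⌊5000/2⌋ − ⌊5000/11⌋ − ⌊5000/13⌋ + ⌊5000/22⌋ + ⌊5000/26⌋ + ⌊5000/143⌋ − ⌊5000/286⌋ = 2098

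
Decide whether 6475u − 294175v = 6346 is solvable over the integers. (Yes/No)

No

By Bézout, 6475u − 294175v = 6346 has integer solutions iff gcd(6475, 294175) | 6346.
Euclid: 294175 = 45·6475 + 2800; 6475 = 2·2800 + 875; 2800 = 3·875 + 175; 875 = 5·175 + 0. gcd = 175; 6346 mod 175 = 46. No.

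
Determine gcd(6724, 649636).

4

6724 = 2² · 41²
649636 = 2² · 13² · 31²
Common: 2² = 4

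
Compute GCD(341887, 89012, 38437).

2023

gcd(341887, 89012): 341887 = 3·89012 + 74851; 89012 = 1·74851 + 14161; 74851 = 5·14161 + 4046; 14161 = 3·4046 + 2023; 4046 = 2·2023 + 0 → 2023
gcd(2023, 38437): 38437 = 19·2023 + 0 → 2023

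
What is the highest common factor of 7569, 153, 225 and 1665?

9

7569 = 3² · 29²; 153 = 3² · 17; 225 = 3² · 5²; 1665 = 3² · 5 · 37
gcd takes min exponent of each prime: 3² = 9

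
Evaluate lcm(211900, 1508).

gcd first: 211900 = 140·1508 + 780; 1508 = 1·780 + 728; 780 = 1·728 + 52; 728 = 14·52 + 0 → gcd = 52
lcm = 211900·1508/gcd = 319545200/52 = 6145100

6145100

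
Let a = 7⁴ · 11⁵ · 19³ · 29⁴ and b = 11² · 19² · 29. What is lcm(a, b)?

max exponent per prime: 7⁴ · 11⁵ · 19³ · 29⁴ = 1875894371382267929

1875894371382267929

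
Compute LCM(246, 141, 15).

57810

246 = 2 · 3 · 41; 141 = 3 · 47; 15 = 3 · 5
lcm takes max exponent of each prime: 2 · 3 · 5 · 41 · 47 = 57810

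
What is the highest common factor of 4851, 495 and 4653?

gcd(4851, 495): 4851 = 9·495 + 396; 495 = 1·396 + 99; 396 = 4·99 + 0 → 99
gcd(99, 4653): 4653 = 47·99 + 0 → 99

99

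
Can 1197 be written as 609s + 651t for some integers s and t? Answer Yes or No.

gcd(609, 651): 651 = 1·609 + 42; 609 = 14·42 + 21; 42 = 2·21 + 0 → 21
21 divides 1197, so a solution exists.

Yes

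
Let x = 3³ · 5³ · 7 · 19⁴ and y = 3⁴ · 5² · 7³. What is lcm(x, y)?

max exponent per prime: 3⁴ · 5³ · 7³ · 19⁴ = 452588542875

452588542875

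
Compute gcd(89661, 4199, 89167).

gcd(89661, 4199): 89661 = 21·4199 + 1482; 4199 = 2·1482 + 1235; 1482 = 1·1235 + 247; 1235 = 5·247 + 0 → 247
gcd(247, 89167): 89167 = 361·247 + 0 → 247

247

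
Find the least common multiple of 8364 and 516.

8364 = 2² · 3 · 17 · 41; 516 = 2² · 3 · 43
max exponents: 2² · 3 · 17 · 41 · 43 = 359652

359652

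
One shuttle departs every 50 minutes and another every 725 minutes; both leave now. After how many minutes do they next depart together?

gcd first: 725 = 14·50 + 25; 50 = 2·25 + 0 → gcd = 25
lcm = 50·725/gcd = 36250/25 = 1450

1450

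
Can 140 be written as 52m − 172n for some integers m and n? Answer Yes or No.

By Bézout, 52m − 172n = 140 has integer solutions iff gcd(52, 172) | 140.
Euclid: 172 = 3·52 + 16; 52 = 3·16 + 4; 16 = 4·4 + 0. gcd = 4; 140 mod 4 = 0. Yes.

Yes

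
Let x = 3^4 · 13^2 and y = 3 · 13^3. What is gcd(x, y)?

507

min exponent per shared prime: 3 · 13^2 = 507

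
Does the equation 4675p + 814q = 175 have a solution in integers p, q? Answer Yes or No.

gcd(4675, 814): 4675 = 5·814 + 605; 814 = 1·605 + 209; 605 = 2·209 + 187; 209 = 1·187 + 22; 187 = 8·22 + 11; 22 = 2·11 + 0 → 11
11 does not divide 175, so a solution does not exist.

No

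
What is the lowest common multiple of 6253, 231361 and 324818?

6253 = 13² · 37; 231361 = 13² · 37²; 324818 = 2 · 13² · 31²
lcm takes max exponent of each prime: 2 · 13² · 31² · 37² = 444675842

444675842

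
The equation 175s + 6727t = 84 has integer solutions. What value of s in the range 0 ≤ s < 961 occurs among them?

Euclid: 6727 = 38·175 + 77; 175 = 2·77 + 21; 77 = 3·21 + 14; 21 = 1·14 + 7; 14 = 2·7 + 0 → gcd = 7; 84 = 7·12.
Back-substitution yields 175·(346) + 6727·(-9) = 7, so one solution is s = 346·12 = 4152, t = -9·12 = -108.
Solutions in s differ by 6727/7 = 961; the one in [0, 961) is 4152 mod 961 = 308.

308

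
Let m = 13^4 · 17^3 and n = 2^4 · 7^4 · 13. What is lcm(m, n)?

max exponent per prime: 2^4 · 7^4 · 13^4 · 17^3 = 5390540534288

5390540534288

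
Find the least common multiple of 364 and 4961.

364 = 2² · 7 · 13; 4961 = 11² · 41
max exponents: 2² · 7 · 11² · 13 · 41 = 1805804

1805804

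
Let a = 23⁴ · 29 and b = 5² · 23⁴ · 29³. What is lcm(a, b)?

170626053725

max exponent per prime: 5² · 23⁴ · 29³ = 170626053725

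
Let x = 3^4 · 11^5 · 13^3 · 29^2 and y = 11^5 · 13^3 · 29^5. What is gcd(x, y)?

min exponent per shared prime: 11^5 · 13^3 · 29^2 = 297570228527

297570228527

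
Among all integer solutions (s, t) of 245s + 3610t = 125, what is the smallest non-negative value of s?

251

gcd(245, 3610) = 5 (Euclid: 3610 = 14·245 + 180; 245 = 1·180 + 65; 180 = 2·65 + 50; 65 = 1·50 + 15; 50 = 3·15 + 5; 15 = 3·5 + 0), and 5 | 125.
Extended Euclid: 245·(-221) + 3610·(15) = 5. Scale by 25: s₀ = -5525.
General solution s = s₀ + 722k; reducing mod 722 gives s = 251 (and t = -17).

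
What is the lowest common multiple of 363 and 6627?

363 = 3 · 11²; 6627 = 3 · 47²
max exponents: 3 · 11² · 47² = 801867

801867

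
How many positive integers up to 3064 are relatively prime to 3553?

2484

Prime factors of 3553: 11, 17, 19. Count integers ≤ 3064 divisible by none of them.
By inclusion–exclusion: 3064 − ⌊3064/11⌋ − ⌊3064/17⌋ − ⌊3064/19⌋ + ⌊3064/187⌋ + ⌊3064/209⌋ + ⌊3064/323⌋ − ⌊3064/3553⌋ = 2484.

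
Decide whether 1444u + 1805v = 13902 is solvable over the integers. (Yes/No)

No

gcd(1444, 1805): 1805 = 1·1444 + 361; 1444 = 4·361 + 0 → 361
361 does not divide 13902, so a solution does not exist.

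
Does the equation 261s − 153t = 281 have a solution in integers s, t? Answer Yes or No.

No

By Bézout, 261s − 153t = 281 has integer solutions iff gcd(261, 153) | 281.
Euclid: 261 = 1·153 + 108; 153 = 1·108 + 45; 108 = 2·45 + 18; 45 = 2·18 + 9; 18 = 2·9 + 0. gcd = 9; 281 mod 9 = 2. No.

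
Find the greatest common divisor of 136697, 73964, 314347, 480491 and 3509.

gcd(136697, 73964): 136697 = 1·73964 + 62733; 73964 = 1·62733 + 11231; 62733 = 5·11231 + 6578; 11231 = 1·6578 + 4653; 6578 = 1·4653 + 1925; 4653 = 2·1925 + 803; 1925 = 2·803 + 319; 803 = 2·319 + 165; 319 = 1·165 + 154; 165 = 1·154 + 11; 154 = 14·11 + 0 → 11
gcd(11, 314347): 314347 = 28577·11 + 0 → 11
gcd(11, 480491): 480491 = 43681·11 + 0 → 11
gcd(11, 3509): 3509 = 319·11 + 0 → 11

11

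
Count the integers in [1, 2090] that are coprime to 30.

558

Prime factors of 30: 2, 3, 5. Count integers ≤ 2090 divisible by none of them.
By inclusion–exclusion: 2090 − ⌊2090/2⌋ − ⌊2090/3⌋ − ⌊2090/5⌋ + ⌊2090/6⌋ + ⌊2090/10⌋ + ⌊2090/15⌋ − ⌊2090/30⌋ = 558.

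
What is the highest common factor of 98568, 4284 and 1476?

gcd(98568, 4284): 98568 = 23·4284 + 36; 4284 = 119·36 + 0 → 36
gcd(36, 1476): 1476 = 41·36 + 0 → 36

36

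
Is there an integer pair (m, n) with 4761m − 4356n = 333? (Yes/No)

gcd(4761, 4356): 4761 = 1·4356 + 405; 4356 = 10·405 + 306; 405 = 1·306 + 99; 306 = 3·99 + 9; 99 = 11·9 + 0 → 9
9 divides 333, so a solution exists.

Yes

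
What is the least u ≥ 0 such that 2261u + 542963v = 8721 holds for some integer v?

gcd(2261, 542963) = 323 (Euclid: 542963 = 240·2261 + 323; 2261 = 7·323 + 0), and 323 | 8721.
Extended Euclid: 2261·(-240) + 542963·(1) = 323. Scale by 27: u₀ = -6480.
General solution u = u₀ + 1681t; reducing mod 1681 gives u = 244 (and v = -1).

244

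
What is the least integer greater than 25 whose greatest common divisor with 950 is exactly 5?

35

Multiples of 5 above 25: 5·6, 5·7, … . Need the cofactor coprime to 950/5 = 190.
Checking s = 6, 7, … the first with gcd(s, 190) = 1 is s = 7, giving 35.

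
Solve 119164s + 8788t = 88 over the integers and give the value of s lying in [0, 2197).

1579

Reduce mod 8788: 119164s ≡ 88 (mod 8788). With g = gcd(119164, 8788) = 4 dividing 88, divide through: 29791s ≡ 22 (mod 2197).
Since gcd(29791, 2197) = 1, s ≡ 22·(29791)⁻¹ ≡ 1579 (mod 2197). Smallest non-negative: 1579.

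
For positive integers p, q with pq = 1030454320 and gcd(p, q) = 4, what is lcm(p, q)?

257613580

gcd·lcm = product, so lcm = 1030454320/4 = 257613580.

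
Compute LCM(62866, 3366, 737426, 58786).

233391773869254

lcm(62866, 3366) = 62866·3366/gcd = 211606956/34 = 6223734
lcm(6223734, 737426) = 6223734·737426/gcd = 4589543268684/34 = 134986566726
lcm(134986566726, 58786) = 134986566726·58786/gcd = 7935320311554636/34 = 233391773869254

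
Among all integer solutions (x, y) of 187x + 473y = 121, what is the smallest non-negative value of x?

Euclid: 473 = 2·187 + 99; 187 = 1·99 + 88; 99 = 1·88 + 11; 88 = 8·11 + 0 → gcd = 11; 121 = 11·11.
Back-substitution yields 187·(-5) + 473·(2) = 11, so one solution is x = -5·11 = -55, y = 2·11 = 22.
Solutions in x differ by 473/11 = 43; the one in [0, 43) is -55 mod 43 = 31.

31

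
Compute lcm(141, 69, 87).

94047

141 = 3 · 47; 69 = 3 · 23; 87 = 3 · 29
lcm takes max exponent of each prime: 3 · 23 · 29 · 47 = 94047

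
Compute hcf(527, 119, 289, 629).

527 = 17 · 31; 119 = 7 · 17; 289 = 17²; 629 = 17 · 37
gcd takes min exponent of each prime: 17 = 17

17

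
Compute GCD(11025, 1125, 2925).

11025 = 3² · 5² · 7²; 1125 = 3² · 5³; 2925 = 3² · 5² · 13
gcd takes min exponent of each prime: 3² · 5² = 225

225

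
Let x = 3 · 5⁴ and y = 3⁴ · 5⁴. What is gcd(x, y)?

min exponent per shared prime: 3 · 5⁴ = 1875

1875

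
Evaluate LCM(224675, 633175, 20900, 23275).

1365125300

224675 = 5² · 11 · 19 · 43; 633175 = 5² · 19 · 31 · 43; 20900 = 2² · 5² · 11 · 19; 23275 = 5² · 7² · 19
lcm takes max exponent of each prime: 2² · 5² · 7² · 11 · 19 · 31 · 43 = 1365125300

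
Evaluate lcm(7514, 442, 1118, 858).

7514 = 2 · 13 · 17²; 442 = 2 · 13 · 17; 1118 = 2 · 13 · 43; 858 = 2 · 3 · 11 · 13
lcm takes max exponent of each prime: 2 · 3 · 11 · 13 · 17² · 43 = 10662366

10662366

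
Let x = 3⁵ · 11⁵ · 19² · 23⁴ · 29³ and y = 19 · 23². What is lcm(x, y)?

max exponent per prime: 3⁵ · 11⁵ · 19² · 23⁴ · 29³ = 96423355134107320077

96423355134107320077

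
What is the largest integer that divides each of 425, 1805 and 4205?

5

gcd(425, 1805): 1805 = 4·425 + 105; 425 = 4·105 + 5; 105 = 21·5 + 0 → 5
gcd(5, 4205): 4205 = 841·5 + 0 → 5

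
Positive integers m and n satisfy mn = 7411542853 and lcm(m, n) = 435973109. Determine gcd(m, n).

17

From gcd × lcm = mn: gcd = 7411542853 / 435973109 = 17.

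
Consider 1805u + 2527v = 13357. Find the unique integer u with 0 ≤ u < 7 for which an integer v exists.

6

Euclid: 2527 = 1·1805 + 722; 1805 = 2·722 + 361; 722 = 2·361 + 0 → gcd = 361; 13357 = 361·37.
Back-substitution yields 1805·(3) + 2527·(-2) = 361, so one solution is u = 3·37 = 111, v = -2·37 = -74.
Solutions in u differ by 2527/361 = 7; the one in [0, 7) is 111 mod 7 = 6.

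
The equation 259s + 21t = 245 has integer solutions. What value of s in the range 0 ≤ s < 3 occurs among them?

2

Reduce mod 21: 259s ≡ 245 (mod 21). With g = gcd(259, 21) = 7 dividing 245, divide through: 37s ≡ 35 (mod 3).
Since gcd(37, 3) = 1, s ≡ 35·(37)⁻¹ ≡ 2 (mod 3). Smallest non-negative: 2.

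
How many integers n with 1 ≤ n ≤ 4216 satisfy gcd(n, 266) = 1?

Prime factors of 266: 2, 7, 19. Count integers ≤ 4216 divisible by none of them.
By inclusion–exclusion: 4216 − ⌊4216/2⌋ − ⌊4216/7⌋ − ⌊4216/19⌋ + ⌊4216/14⌋ + ⌊4216/38⌋ + ⌊4216/133⌋ − ⌊4216/266⌋ = 1712.

1712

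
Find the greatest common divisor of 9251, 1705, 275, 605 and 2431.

gcd(9251, 1705): 9251 = 5·1705 + 726; 1705 = 2·726 + 253; 726 = 2·253 + 220; 253 = 1·220 + 33; 220 = 6·33 + 22; 33 = 1·22 + 11; 22 = 2·11 + 0 → 11
gcd(11, 275): 275 = 25·11 + 0 → 11
gcd(11, 605): 605 = 55·11 + 0 → 11
gcd(11, 2431): 2431 = 221·11 + 0 → 11

11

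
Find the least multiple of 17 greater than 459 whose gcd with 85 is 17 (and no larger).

476

Multiples of 17 above 459: 17·28, 17·29, … . Need the cofactor coprime to 85/17 = 5.
Checking s = 28, 29, … the first with gcd(s, 5) = 1 is s = 28, giving 476.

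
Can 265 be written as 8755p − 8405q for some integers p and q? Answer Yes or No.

Yes

By Bézout, 8755p − 8405q = 265 has integer solutions iff gcd(8755, 8405) | 265.
Euclid: 8755 = 1·8405 + 350; 8405 = 24·350 + 5; 350 = 70·5 + 0. gcd = 5; 265 mod 5 = 0. Yes.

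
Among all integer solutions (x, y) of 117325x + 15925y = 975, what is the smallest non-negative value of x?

Reduce mod 15925: 117325x ≡ 975 (mod 15925). With g = gcd(117325, 15925) = 325 dividing 975, divide through: 361x ≡ 3 (mod 49).
Since gcd(361, 49) = 1, x ≡ 3·(361)⁻¹ ≡ 41 (mod 49). Smallest non-negative: 41.

41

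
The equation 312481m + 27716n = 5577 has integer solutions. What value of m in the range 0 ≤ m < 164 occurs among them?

121

Reduce mod 27716: 312481m ≡ 5577 (mod 27716). With g = gcd(312481, 27716) = 169 dividing 5577, divide through: 1849m ≡ 33 (mod 164).
Since gcd(1849, 164) = 1, m ≡ 33·(1849)⁻¹ ≡ 121 (mod 164). Smallest non-negative: 121.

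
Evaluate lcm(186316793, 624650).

8952521903650

186316793 = 13 · 19² · 29 · 37²; 624650 = 2 · 5² · 13 · 31²
max exponents: 2 · 5² · 13 · 19² · 29 · 31² · 37² = 8952521903650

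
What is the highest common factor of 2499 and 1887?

2499 = 3 · 7² · 17
1887 = 3 · 17 · 37
Common: 3 · 17 = 51

51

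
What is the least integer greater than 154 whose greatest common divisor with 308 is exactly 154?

462

gcd(x, 308) = 154 forces 154 | x; write x = 154s. Then gcd(154s, 154·2) = 154·gcd(s, 2), so need gcd(s, 2) = 1.
154s > 154 gives s ≥ 2. The least s ≥ 2 coprime to 2 is 3, so x = 154·3 = 462.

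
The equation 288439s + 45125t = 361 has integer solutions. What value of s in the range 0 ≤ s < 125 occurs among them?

74

Reduce mod 45125: 288439s ≡ 361 (mod 45125). With g = gcd(288439, 45125) = 361 dividing 361, divide through: 799s ≡ 1 (mod 125).
Since gcd(799, 125) = 1, s ≡ 1·(799)⁻¹ ≡ 74 (mod 125). Smallest non-negative: 74.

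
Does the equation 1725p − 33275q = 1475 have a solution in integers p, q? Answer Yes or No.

gcd(1725, 33275): 33275 = 19·1725 + 500; 1725 = 3·500 + 225; 500 = 2·225 + 50; 225 = 4·50 + 25; 50 = 2·25 + 0 → 25
25 divides 1475, so a solution exists.

Yes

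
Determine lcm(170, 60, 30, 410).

170 = 2 · 5 · 17; 60 = 2² · 3 · 5; 30 = 2 · 3 · 5; 410 = 2 · 5 · 41
lcm takes max exponent of each prime: 2² · 3 · 5 · 17 · 41 = 41820

41820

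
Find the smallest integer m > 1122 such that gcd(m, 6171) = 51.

6171 = 51·121. Any m with gcd(m, 6171) = 51 is a multiple of 51, say 51s, with s coprime to 121.
Need s > 1122/51, so s ≥ 23. First s ≥ 23 with gcd(s, 121) = 1 is s = 23. Thus m = 51·23 = 1173.

1173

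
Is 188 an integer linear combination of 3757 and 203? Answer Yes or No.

gcd(3757, 203): 3757 = 18·203 + 103; 203 = 1·103 + 100; 103 = 1·100 + 3; 100 = 33·3 + 1; 3 = 3·1 + 0 → 1
1 divides 188, so a solution exists.

Yes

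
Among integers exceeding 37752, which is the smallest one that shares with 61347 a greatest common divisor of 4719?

Multiples of 4719 above 37752: 4719·9, 4719·10, … . Need the cofactor coprime to 61347/4719 = 13.
Checking s = 9, 10, … the first with gcd(s, 13) = 1 is s = 9, giving 42471.

42471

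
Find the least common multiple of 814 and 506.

814 = 2 · 11 · 37; 506 = 2 · 11 · 23
max exponents: 2 · 11 · 23 · 37 = 18722

18722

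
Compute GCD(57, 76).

Euclid: 76 = 1·57 + 19; 57 = 3·19 + 0. Last nonzero remainder: 19.

19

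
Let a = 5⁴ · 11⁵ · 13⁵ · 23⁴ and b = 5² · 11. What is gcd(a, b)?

min exponent per shared prime: 5² · 11 = 275

275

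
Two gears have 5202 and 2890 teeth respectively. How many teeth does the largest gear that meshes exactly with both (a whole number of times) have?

578

5202 = 2 · 3² · 17²
2890 = 2 · 5 · 17²
Common: 2 · 17² = 578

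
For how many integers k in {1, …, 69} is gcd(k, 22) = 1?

Prime factors of 22: 2, 11. Count integers ≤ 69 divisible by none of them.
By inclusion–exclusion: 69 − ⌊69/2⌋ − ⌊69/11⌋ + ⌊69/22⌋ = 32.

32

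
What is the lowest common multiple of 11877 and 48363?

191469117

11877 = 3 · 37 · 107; 48363 = 3 · 7³ · 47
max exponents: 3 · 7³ · 37 · 47 · 107 = 191469117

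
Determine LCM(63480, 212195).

2694027720

63480 = 2³ · 3 · 5 · 23²; 212195 = 5 · 31 · 37²
max exponents: 2³ · 3 · 5 · 23² · 31 · 37² = 2694027720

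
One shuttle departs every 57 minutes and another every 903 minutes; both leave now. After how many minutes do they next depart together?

57 = 3 · 19; 903 = 3 · 7 · 43
max exponents: 3 · 7 · 19 · 43 = 17157

17157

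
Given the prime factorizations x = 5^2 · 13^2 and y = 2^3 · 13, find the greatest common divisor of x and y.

min exponent per shared prime: 13 = 13

13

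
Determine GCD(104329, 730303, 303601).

361

104329 = 17² · 19²; 730303 = 7 · 17² · 19²; 303601 = 19² · 29²
gcd takes min exponent of each prime: 19² = 361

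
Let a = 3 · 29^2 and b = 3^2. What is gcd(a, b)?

min exponent per shared prime: 3 = 3

3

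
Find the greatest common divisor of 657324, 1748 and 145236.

657324 = 2² · 3² · 19 · 31²; 1748 = 2² · 19 · 23; 145236 = 2² · 3 · 7² · 13 · 19
gcd takes min exponent of each prime: 2² · 19 = 76

76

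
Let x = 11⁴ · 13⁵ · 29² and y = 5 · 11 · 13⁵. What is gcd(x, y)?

4084223

min exponent per shared prime: 11 · 13⁵ = 4084223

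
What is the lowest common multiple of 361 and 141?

50901

gcd first: 361 = 2·141 + 79; 141 = 1·79 + 62; 79 = 1·62 + 17; 62 = 3·17 + 11; 17 = 1·11 + 6; 11 = 1·6 + 5; 6 = 1·5 + 1; 5 = 5·1 + 0 → gcd = 1
lcm = 361·141/gcd = 50901/1 = 50901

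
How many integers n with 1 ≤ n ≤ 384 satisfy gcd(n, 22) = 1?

175

Prime factors of 22: 2, 11. Count integers ≤ 384 divisible by none of them.
By inclusion–exclusion: 384 − ⌊384/2⌋ − ⌊384/11⌋ + ⌊384/22⌋ = 175.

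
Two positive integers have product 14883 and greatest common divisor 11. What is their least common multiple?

1353

For any two positive integers, gcd × lcm equals their product. Hence lcm = 14883 / 11 = 1353.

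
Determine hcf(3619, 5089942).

11

3619 = 7 · 11 · 47
5089942 = 2 · 11 · 13² · 37²
Common: 11 = 11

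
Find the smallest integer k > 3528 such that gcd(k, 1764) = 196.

gcd(k, 1764) = 196 forces 196 | k; write k = 196s. Then gcd(196s, 196·9) = 196·gcd(s, 9), so need gcd(s, 9) = 1.
196s > 3528 gives s ≥ 19. The least s ≥ 19 coprime to 9 is 19, so k = 196·19 = 3724.

3724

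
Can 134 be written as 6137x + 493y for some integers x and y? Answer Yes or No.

No

gcd(6137, 493): 6137 = 12·493 + 221; 493 = 2·221 + 51; 221 = 4·51 + 17; 51 = 3·17 + 0 → 17
17 does not divide 134, so a solution does not exist.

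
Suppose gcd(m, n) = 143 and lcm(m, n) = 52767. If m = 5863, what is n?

m·n = gcd·lcm = 143·52767 = 7545681, so n = 7545681/5863 = 1287.

1287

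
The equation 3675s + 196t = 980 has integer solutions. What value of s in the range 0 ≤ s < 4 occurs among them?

0

Euclid: 3675 = 18·196 + 147; 196 = 1·147 + 49; 147 = 3·49 + 0 → gcd = 49; 980 = 49·20.
Back-substitution yields 3675·(-1) + 196·(19) = 49, so one solution is s = -1·20 = -20, t = 19·20 = 380.
Solutions in s differ by 196/49 = 4; the one in [0, 4) is -20 mod 4 = 0.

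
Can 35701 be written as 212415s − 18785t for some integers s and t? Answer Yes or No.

gcd(212415, 18785): 212415 = 11·18785 + 5780; 18785 = 3·5780 + 1445; 5780 = 4·1445 + 0 → 1445
1445 does not divide 35701, so a solution does not exist.

No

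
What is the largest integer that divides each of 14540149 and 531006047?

Euclid: 531006047 = 36·14540149 + 7560683; 14540149 = 1·7560683 + 6979466; 7560683 = 1·6979466 + 581217; 6979466 = 12·581217 + 4862; 581217 = 119·4862 + 2639; 4862 = 1·2639 + 2223; 2639 = 1·2223 + 416; 2223 = 5·416 + 143; 416 = 2·143 + 130; 143 = 1·130 + 13; 130 = 10·13 + 0. Last nonzero remainder: 13.

13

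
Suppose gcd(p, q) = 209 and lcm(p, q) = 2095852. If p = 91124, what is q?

4807

Using pq = gcd(p,q)·lcm(p,q) = 209·2095852 = 438033068, we get q = 438033068/91124 = 4807.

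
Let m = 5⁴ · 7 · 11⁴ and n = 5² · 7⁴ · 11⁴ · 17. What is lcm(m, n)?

max exponent per prime: 5⁴ · 7⁴ · 11⁴ · 17 = 373501060625

373501060625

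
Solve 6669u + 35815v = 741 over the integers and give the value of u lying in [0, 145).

Euclid: 35815 = 5·6669 + 2470; 6669 = 2·2470 + 1729; 2470 = 1·1729 + 741; 1729 = 2·741 + 247; 741 = 3·247 + 0 → gcd = 247; 741 = 247·3.
Back-substitution yields 6669·(43) + 35815·(-8) = 247, so one solution is u = 43·3 = 129, v = -8·3 = -24.
Solutions in u differ by 35815/247 = 145; the one in [0, 145) is 129 mod 145 = 129.

129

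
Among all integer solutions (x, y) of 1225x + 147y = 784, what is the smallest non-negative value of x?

Euclid: 1225 = 8·147 + 49; 147 = 3·49 + 0 → gcd = 49; 784 = 49·16.
Back-substitution yields 1225·(1) + 147·(-8) = 49, so one solution is x = 1·16 = 16, y = -8·16 = -128.
Solutions in x differ by 147/49 = 3; the one in [0, 3) is 16 mod 3 = 1.

1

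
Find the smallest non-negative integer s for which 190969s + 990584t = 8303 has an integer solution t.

Euclid: 990584 = 5·190969 + 35739; 190969 = 5·35739 + 12274; 35739 = 2·12274 + 11191; 12274 = 1·11191 + 1083; 11191 = 10·1083 + 361; 1083 = 3·361 + 0 → gcd = 361; 8303 = 361·23.
Back-substitution yields 190969·(-887) + 990584·(171) = 361, so one solution is s = -887·23 = -20401, t = 171·23 = 3933.
Solutions in s differ by 990584/361 = 2744; the one in [0, 2744) is -20401 mod 2744 = 1551.

1551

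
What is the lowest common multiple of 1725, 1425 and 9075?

lcm(1725, 1425) = 1725·1425/gcd = 2458125/75 = 32775
lcm(32775, 9075) = 32775·9075/gcd = 297433125/75 = 3965775

3965775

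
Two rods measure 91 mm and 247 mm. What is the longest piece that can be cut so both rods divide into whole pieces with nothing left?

13

91 = 7 · 13
247 = 13 · 19
Common: 13 = 13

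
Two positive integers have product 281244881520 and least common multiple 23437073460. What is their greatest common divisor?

12

gcd·lcm = product, so gcd = 281244881520/23437073460 = 12.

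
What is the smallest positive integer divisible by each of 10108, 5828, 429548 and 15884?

10108 = 2² · 7 · 19²; 5828 = 2² · 31 · 47; 429548 = 2² · 7 · 23² · 29; 15884 = 2² · 11 · 19²
lcm takes max exponent of each prime: 2² · 7 · 11 · 19² · 23² · 29 · 31 · 47 = 2485256052356

2485256052356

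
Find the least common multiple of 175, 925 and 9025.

lcm(175, 925) = 175·925/gcd = 161875/25 = 6475
lcm(6475, 9025) = 6475·9025/gcd = 58436875/25 = 2337475

2337475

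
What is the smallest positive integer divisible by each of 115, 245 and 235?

264845

115 = 5 · 23; 245 = 5 · 7²; 235 = 5 · 47
lcm takes max exponent of each prime: 5 · 7² · 23 · 47 = 264845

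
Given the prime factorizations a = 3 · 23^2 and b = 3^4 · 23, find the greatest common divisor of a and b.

min exponent per shared prime: 3 · 23 = 69

69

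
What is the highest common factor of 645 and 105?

645 = 3 · 5 · 43
105 = 3 · 5 · 7
Common: 3 · 5 = 15

15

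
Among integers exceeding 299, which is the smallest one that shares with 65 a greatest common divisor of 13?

Multiples of 13 above 299: 13·24, 13·25, … . Need the cofactor coprime to 65/13 = 5.
Checking s = 24, 25, … the first with gcd(s, 5) = 1 is s = 24, giving 312.

312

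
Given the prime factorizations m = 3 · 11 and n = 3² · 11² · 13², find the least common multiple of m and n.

184041

max exponent per prime: 3² · 11² · 13² = 184041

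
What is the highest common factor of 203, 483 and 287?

203 = 7 · 29; 483 = 3 · 7 · 23; 287 = 7 · 41
gcd takes min exponent of each prime: 7 = 7

7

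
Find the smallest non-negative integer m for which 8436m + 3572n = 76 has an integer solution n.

Reduce mod 3572: 8436m ≡ 76 (mod 3572). With g = gcd(8436, 3572) = 76 dividing 76, divide through: 111m ≡ 1 (mod 47).
Since gcd(111, 47) = 1, m ≡ 1·(111)⁻¹ ≡ 36 (mod 47). Smallest non-negative: 36.

36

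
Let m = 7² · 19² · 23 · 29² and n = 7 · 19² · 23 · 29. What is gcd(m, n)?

1685509

min exponent per shared prime: 7 · 19² · 23 · 29 = 1685509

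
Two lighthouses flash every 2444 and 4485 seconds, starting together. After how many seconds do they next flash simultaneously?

gcd first: 4485 = 1·2444 + 2041; 2444 = 1·2041 + 403; 2041 = 5·403 + 26; 403 = 15·26 + 13; 26 = 2·13 + 0 → gcd = 13
lcm = 2444·4485/gcd = 10961340/13 = 843180

843180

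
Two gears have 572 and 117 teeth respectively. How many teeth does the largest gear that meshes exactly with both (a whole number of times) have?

13

Euclid: 572 = 4·117 + 104; 117 = 1·104 + 13; 104 = 8·13 + 0. Last nonzero remainder: 13.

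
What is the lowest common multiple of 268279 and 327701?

7992299689

gcd first: 327701 = 1·268279 + 59422; 268279 = 4·59422 + 30591; 59422 = 1·30591 + 28831; 30591 = 1·28831 + 1760; 28831 = 16·1760 + 671; 1760 = 2·671 + 418; 671 = 1·418 + 253; 418 = 1·253 + 165; 253 = 1·165 + 88; 165 = 1·88 + 77; 88 = 1·77 + 11; 77 = 7·11 + 0 → gcd = 11
lcm = 268279·327701/gcd = 87915296579/11 = 7992299689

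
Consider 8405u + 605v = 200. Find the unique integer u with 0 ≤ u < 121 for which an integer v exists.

90

Reduce mod 605: 8405u ≡ 200 (mod 605). With g = gcd(8405, 605) = 5 dividing 200, divide through: 1681u ≡ 40 (mod 121).
Since gcd(1681, 121) = 1, u ≡ 40·(1681)⁻¹ ≡ 90 (mod 121). Smallest non-negative: 90.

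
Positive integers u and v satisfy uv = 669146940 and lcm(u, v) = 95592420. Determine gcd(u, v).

7

gcd·lcm = product, so gcd = 669146940/95592420 = 7.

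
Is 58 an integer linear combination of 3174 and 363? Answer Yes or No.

By Bézout, 3174p + 363q = 58 has integer solutions iff gcd(3174, 363) | 58.
Euclid: 3174 = 8·363 + 270; 363 = 1·270 + 93; 270 = 2·93 + 84; 93 = 1·84 + 9; 84 = 9·9 + 3; 9 = 3·3 + 0. gcd = 3; 58 mod 3 = 1. No.

No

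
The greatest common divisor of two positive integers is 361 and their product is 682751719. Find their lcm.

For any two positive integers, gcd × lcm equals their product. Hence lcm = 682751719 / 361 = 1891279.

1891279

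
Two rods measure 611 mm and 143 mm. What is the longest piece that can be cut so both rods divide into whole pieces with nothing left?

Euclid: 611 = 4·143 + 39; 143 = 3·39 + 26; 39 = 1·26 + 13; 26 = 2·13 + 0. Last nonzero remainder: 13.

13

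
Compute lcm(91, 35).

455

gcd first: 91 = 2·35 + 21; 35 = 1·21 + 14; 21 = 1·14 + 7; 14 = 2·7 + 0 → gcd = 7
lcm = 91·35/gcd = 3185/7 = 455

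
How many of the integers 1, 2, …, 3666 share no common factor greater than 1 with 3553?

2972

3553 = 11·17·19. Inclusion–exclusion on these primes:
3666 − ⌊3666/11⌋ − ⌊3666/17⌋ − ⌊3666/19⌋ + ⌊3666/187⌋ + ⌊3666/209⌋ + ⌊3666/323⌋ − ⌊3666/3553⌋ = 2972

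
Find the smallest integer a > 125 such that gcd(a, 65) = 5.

135

gcd(a, 65) = 5 forces 5 | a; write a = 5s. Then gcd(5s, 5·13) = 5·gcd(s, 13), so need gcd(s, 13) = 1.
5s > 125 gives s ≥ 26. The least s ≥ 26 coprime to 13 is 27, so a = 5·27 = 135.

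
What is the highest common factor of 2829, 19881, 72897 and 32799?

3

gcd(2829, 19881): 19881 = 7·2829 + 78; 2829 = 36·78 + 21; 78 = 3·21 + 15; 21 = 1·15 + 6; 15 = 2·6 + 3; 6 = 2·3 + 0 → 3
gcd(3, 72897): 72897 = 24299·3 + 0 → 3
gcd(3, 32799): 32799 = 10933·3 + 0 → 3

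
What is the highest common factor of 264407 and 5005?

Euclid: 264407 = 52·5005 + 4147; 5005 = 1·4147 + 858; 4147 = 4·858 + 715; 858 = 1·715 + 143; 715 = 5·143 + 0. Last nonzero remainder: 143.

143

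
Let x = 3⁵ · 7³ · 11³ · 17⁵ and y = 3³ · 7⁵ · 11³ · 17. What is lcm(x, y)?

max exponent per prime: 3⁵ · 7⁵ · 11³ · 17⁵ = 7718255232824367

7718255232824367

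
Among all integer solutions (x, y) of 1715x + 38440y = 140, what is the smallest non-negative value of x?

6276

Euclid: 38440 = 22·1715 + 710; 1715 = 2·710 + 295; 710 = 2·295 + 120; 295 = 2·120 + 55; 120 = 2·55 + 10; 55 = 5·10 + 5; 10 = 2·5 + 0 → gcd = 5; 140 = 5·28.
Back-substitution yields 1715·(3519) + 38440·(-157) = 5, so one solution is x = 3519·28 = 98532, y = -157·28 = -4396.
Solutions in x differ by 38440/5 = 7688; the one in [0, 7688) is 98532 mod 7688 = 6276.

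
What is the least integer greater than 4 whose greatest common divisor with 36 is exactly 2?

gcd(t, 36) = 2 forces 2 | t; write t = 2s. Then gcd(2s, 2·18) = 2·gcd(s, 18), so need gcd(s, 18) = 1.
2s > 4 gives s ≥ 3. The least s ≥ 3 coprime to 18 is 5, so t = 2·5 = 10.

10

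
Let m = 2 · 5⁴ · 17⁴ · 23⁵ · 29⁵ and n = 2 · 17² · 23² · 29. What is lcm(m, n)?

13782717927066230933750

max exponent per prime: 2 · 5⁴ · 17⁴ · 23⁵ · 29⁵ = 13782717927066230933750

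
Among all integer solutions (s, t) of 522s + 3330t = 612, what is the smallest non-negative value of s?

116

gcd(522, 3330) = 18 (Euclid: 3330 = 6·522 + 198; 522 = 2·198 + 126; 198 = 1·126 + 72; 126 = 1·72 + 54; 72 = 1·54 + 18; 54 = 3·18 + 0), and 18 | 612.
Extended Euclid: 522·(-51) + 3330·(8) = 18. Scale by 34: s₀ = -1734.
General solution s = s₀ + 185k; reducing mod 185 gives s = 116 (and t = -18).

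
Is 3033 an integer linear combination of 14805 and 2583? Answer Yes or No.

No

By Bézout, 14805p + 2583q = 3033 has integer solutions iff gcd(14805, 2583) | 3033.
Euclid: 14805 = 5·2583 + 1890; 2583 = 1·1890 + 693; 1890 = 2·693 + 504; 693 = 1·504 + 189; 504 = 2·189 + 126; 189 = 1·126 + 63; 126 = 2·63 + 0. gcd = 63; 3033 mod 63 = 9. No.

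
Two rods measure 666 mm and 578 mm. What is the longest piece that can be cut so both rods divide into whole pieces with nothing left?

2

666 = 2 · 3² · 37
578 = 2 · 17²
Common: 2 = 2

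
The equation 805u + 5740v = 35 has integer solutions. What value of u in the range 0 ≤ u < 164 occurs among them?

107

Euclid: 5740 = 7·805 + 105; 805 = 7·105 + 70; 105 = 1·70 + 35; 70 = 2·35 + 0 → gcd = 35; 35 = 35·1.
Back-substitution yields 805·(-57) + 5740·(8) = 35, so one solution is u = -57·1 = -57, v = 8·1 = 8.
Solutions in u differ by 5740/35 = 164; the one in [0, 164) is -57 mod 164 = 107.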